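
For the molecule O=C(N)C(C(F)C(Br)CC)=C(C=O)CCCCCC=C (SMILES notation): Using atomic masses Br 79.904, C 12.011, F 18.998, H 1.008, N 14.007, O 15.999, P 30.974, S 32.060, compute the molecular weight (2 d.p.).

348.26 g/mol

First, the molecular formula is C15H23BrFNO2 (counting implicit H from valence).
  Br: 1 × 79.904 = 79.904
  C: 15 × 12.011 = 180.165
  F: 1 × 18.998 = 18.998
  H: 23 × 1.008 = 23.184
  N: 1 × 14.007 = 14.007
  O: 2 × 15.999 = 31.998
Sum: 1×79.904 + 15×12.011 + 1×18.998 + 23×1.008 + 1×14.007 + 2×15.999 = 348.256 → 348.26 g/mol.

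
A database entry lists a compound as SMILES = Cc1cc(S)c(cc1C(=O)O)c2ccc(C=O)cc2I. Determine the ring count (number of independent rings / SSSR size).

2

In SMILES, each pair of matching ring-closure digits denotes one ring-closing bond; the number of such bonds equals the number of independent rings.
Ring-closure bonds here: 2.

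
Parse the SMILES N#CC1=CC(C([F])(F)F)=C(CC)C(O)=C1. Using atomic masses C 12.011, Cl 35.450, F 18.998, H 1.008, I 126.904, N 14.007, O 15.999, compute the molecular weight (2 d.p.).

First, the molecular formula is C10H8F3NO (counting implicit H from valence).
  C: 10 × 12.011 = 120.110
  F: 3 × 18.998 = 56.994
  H: 8 × 1.008 = 8.064
  N: 1 × 14.007 = 14.007
  O: 1 × 15.999 = 15.999
Sum: 10×12.011 + 3×18.998 + 8×1.008 + 1×14.007 + 1×15.999 = 215.174 → 215.17 g/mol.

215.17 g/mol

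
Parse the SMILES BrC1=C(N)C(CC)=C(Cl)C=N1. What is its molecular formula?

C7H8BrClN2

Walk through each heavy atom and fill implicit hydrogens from standard valence (C 4, N 3, O 2, S 2, halogen 1):
  atom 1: Br (halogen, monovalent) → 0 H
  atom 2: C, bond orders sum to 4 (valence 4) → 0 H
  atom 3: C, bond orders sum to 4 (valence 4) → 0 H
  atom 4: N, bond orders sum to 1 (valence 3) → 2 H
  atom 5: C, bond orders sum to 4 (valence 4) → 0 H
  atom 6: C, bond orders sum to 2 (valence 4) → 2 H
  atom 7: C, bond orders sum to 1 (valence 4) → 3 H
  atom 8: C, bond orders sum to 4 (valence 4) → 0 H
  atom 9: Cl (halogen, monovalent) → 0 H
  atom 10: C, bond orders sum to 3 (valence 4) → 1 H
  atom 11: N, bond orders sum to 3 (valence 3) → 0 H
Totals → C:7, H:8, Br:1, Cl:1, N:2.
In Hill order: C7H8BrClN2.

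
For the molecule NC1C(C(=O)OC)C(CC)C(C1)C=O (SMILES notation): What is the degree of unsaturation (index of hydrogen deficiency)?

Molecular formula: C10H17NO3.
DoU = (2C + 2 + N − H − X) / 2, where X is the halogen count and O/S are ignored.
    = (2·10 + 2 + 1 − 17 − 0) / 2 = 6 / 2 = 3.

3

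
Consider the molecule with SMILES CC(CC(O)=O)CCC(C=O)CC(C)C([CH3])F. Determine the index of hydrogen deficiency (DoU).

Degree of unsaturation = (number of rings) + (number of π bonds).
Ring closures in the SMILES: 0.
π bonds: 2 double bonds (each 1 DoU) → 2 DoU from unsaturation.
Total DoU = 0 + 2 = 2.

2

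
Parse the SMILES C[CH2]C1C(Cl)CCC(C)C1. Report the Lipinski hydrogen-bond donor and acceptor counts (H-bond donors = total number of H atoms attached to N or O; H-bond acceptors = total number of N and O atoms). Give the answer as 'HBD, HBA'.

Donors: find every N or O and count the H atoms it carries.
  (no N or O atoms present)
Lipinski HBD = 0.
Acceptors: N atoms = 0, O atoms = 0 → HBA = 0.

0, 0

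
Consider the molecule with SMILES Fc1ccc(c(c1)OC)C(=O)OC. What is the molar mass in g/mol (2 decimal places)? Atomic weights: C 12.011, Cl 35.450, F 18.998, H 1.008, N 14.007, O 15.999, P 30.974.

First, the molecular formula is C9H9FO3 (counting implicit H from valence).
  C: 9 × 12.011 = 108.099
  F: 1 × 18.998 = 18.998
  H: 9 × 1.008 = 9.072
  O: 3 × 15.999 = 47.997
Sum: 9×12.011 + 1×18.998 + 9×1.008 + 3×15.999 = 184.166 → 184.17 g/mol.

184.17 g/mol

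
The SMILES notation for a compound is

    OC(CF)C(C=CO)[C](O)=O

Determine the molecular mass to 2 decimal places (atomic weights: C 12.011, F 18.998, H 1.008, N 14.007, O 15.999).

164.13 g/mol

First, the molecular formula is C6H9FO4 (counting implicit H from valence).
  C: 6 × 12.011 = 72.066
  F: 1 × 18.998 = 18.998
  H: 9 × 1.008 = 9.072
  O: 4 × 15.999 = 63.996
Sum: 6×12.011 + 1×18.998 + 9×1.008 + 4×15.999 = 164.132 → 164.13 g/mol.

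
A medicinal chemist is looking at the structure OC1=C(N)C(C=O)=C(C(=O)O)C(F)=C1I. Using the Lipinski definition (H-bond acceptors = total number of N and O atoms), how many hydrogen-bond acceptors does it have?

5

N atoms: 1; O atoms: 4.
Lipinski HBA = 1 + 4 = 5.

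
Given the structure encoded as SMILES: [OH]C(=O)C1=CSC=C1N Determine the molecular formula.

C5H5NO2S

Walk through each heavy atom and fill implicit hydrogens from standard valence (C 4, N 3, O 2, S 2, halogen 1):
  atom 1: O with explicit H count 1
  atom 2: C, bond orders sum to 4 (valence 4) → 0 H
  atom 3: O, bond orders sum to 2 (valence 2) → 0 H
  atom 4: C, bond orders sum to 4 (valence 4) → 0 H
  atom 5: C, bond orders sum to 3 (valence 4) → 1 H
  atom 6: S, bond orders sum to 2 (valence 2) → 0 H
  atom 7: C, bond orders sum to 3 (valence 4) → 1 H
  atom 8: C, bond orders sum to 4 (valence 4) → 0 H
  atom 9: N, bond orders sum to 1 (valence 3) → 2 H
Totals → C:5, H:5, N:1, O:2, S:1.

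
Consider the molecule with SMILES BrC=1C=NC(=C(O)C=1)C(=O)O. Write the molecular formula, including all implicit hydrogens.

Walk through each heavy atom and fill implicit hydrogens from standard valence (C 4, N 3, O 2, S 2, halogen 1):
  atom 1: Br (halogen, monovalent) → 0 H
  atom 2: C, bond orders sum to 4 (valence 4) → 0 H
  atom 3: C, bond orders sum to 3 (valence 4) → 1 H
  atom 4: N, bond orders sum to 3 (valence 3) → 0 H
  atom 5: C, bond orders sum to 4 (valence 4) → 0 H
  atom 6: C, bond orders sum to 4 (valence 4) → 0 H
  atom 7: O, bond orders sum to 1 (valence 2) → 1 H
  atom 8: C, bond orders sum to 3 (valence 4) → 1 H
  atom 9: C, bond orders sum to 4 (valence 4) → 0 H
  atom 10: O, bond orders sum to 2 (valence 2) → 0 H
  atom 11: O, bond orders sum to 1 (valence 2) → 1 H
Totals → C:6, H:4, Br:1, N:1, O:3.
In Hill order: C6H4BrNO3.

C6H4BrNO3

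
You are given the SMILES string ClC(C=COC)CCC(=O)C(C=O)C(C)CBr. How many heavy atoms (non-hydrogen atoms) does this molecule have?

17

Every atom symbol written in the SMILES (organic subset) is one heavy atom; implicit H are not written.
Heavy atoms by element → Br:1, C:12, Cl:1, O:3.
Total: 17.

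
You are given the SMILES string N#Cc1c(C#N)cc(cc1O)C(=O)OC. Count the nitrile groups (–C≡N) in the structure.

The nitrile motif appears at heavy-atom positions 2, 5 in the SMILES.
Other groups present: 1 ester, 1 hydroxyl.
Nitrile count: 2.

2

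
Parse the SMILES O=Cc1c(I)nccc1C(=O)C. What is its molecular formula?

C8H6INO2

Walk through each heavy atom and fill implicit hydrogens from standard valence (C 4, N 3, O 2, S 2, halogen 1); for lowercase aromatic atoms, an aromatic c carries 1 H when it has two neighbours and 0 H with three, and aromatic n carries 0 H:
  atom 1: O, bond orders sum to 2 (valence 2) → 0 H
  atom 2: C, bond orders sum to 3 (valence 4) → 1 H
  atom 3: aromatic c, 3 neighbours → 0 H
  atom 4: aromatic c, 3 neighbours → 0 H
  atom 5: I (halogen, monovalent) → 0 H
  atom 6: aromatic n, 2 neighbours → 0 H
  atom 7: aromatic c, 2 neighbours → 1 H
  atom 8: aromatic c, 2 neighbours → 1 H
  atom 9: aromatic c, 3 neighbours → 0 H
  atom 10: C, bond orders sum to 4 (valence 4) → 0 H
  atom 11: O, bond orders sum to 2 (valence 2) → 0 H
  atom 12: C, bond orders sum to 1 (valence 4) → 3 H
Totals → C:8, H:6, I:1, N:1, O:2.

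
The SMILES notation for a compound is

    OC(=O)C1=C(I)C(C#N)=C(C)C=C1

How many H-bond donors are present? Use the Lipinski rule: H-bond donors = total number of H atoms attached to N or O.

Donors: find every N or O and count the H atoms it carries.
  atom 1 (O): bond orders sum to 1 → 1 H
  atom 3 (O): bond orders sum to 2 → 0 H
  atom 9 (N): bond orders sum to 3 → 0 H
Lipinski HBD = 1.

1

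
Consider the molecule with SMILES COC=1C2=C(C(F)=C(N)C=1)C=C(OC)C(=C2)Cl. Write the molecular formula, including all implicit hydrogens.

C12H11ClFNO2

Walk through each heavy atom and fill implicit hydrogens from standard valence (C 4, N 3, O 2, S 2, halogen 1):
  atom 1: C, bond orders sum to 1 (valence 4) → 3 H
  atom 2: O, bond orders sum to 2 (valence 2) → 0 H
  atom 3: C, bond orders sum to 4 (valence 4) → 0 H
  atom 4: C, bond orders sum to 4 (valence 4) → 0 H
  atom 5: C, bond orders sum to 4 (valence 4) → 0 H
  atom 6: C, bond orders sum to 4 (valence 4) → 0 H
  atom 7: F (halogen, monovalent) → 0 H
  atom 8: C, bond orders sum to 4 (valence 4) → 0 H
  atom 9: N, bond orders sum to 1 (valence 3) → 2 H
  atom 10: C, bond orders sum to 3 (valence 4) → 1 H
  atom 11: C, bond orders sum to 3 (valence 4) → 1 H
  atom 12: C, bond orders sum to 4 (valence 4) → 0 H
  atom 13: O, bond orders sum to 2 (valence 2) → 0 H
  atom 14: C, bond orders sum to 1 (valence 4) → 3 H
  atom 15: C, bond orders sum to 4 (valence 4) → 0 H
  atom 16: C, bond orders sum to 3 (valence 4) → 1 H
  atom 17: Cl (halogen, monovalent) → 0 H
Totals → C:12, H:11, Cl:1, F:1, N:1, O:2.
In Hill order: C12H11ClFNO2.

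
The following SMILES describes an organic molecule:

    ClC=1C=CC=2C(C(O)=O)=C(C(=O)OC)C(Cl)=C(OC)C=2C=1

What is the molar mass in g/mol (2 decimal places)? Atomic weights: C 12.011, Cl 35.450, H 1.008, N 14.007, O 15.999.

First, the molecular formula is C14H10Cl2O5 (counting implicit H from valence).
  C: 14 × 12.011 = 168.154
  Cl: 2 × 35.450 = 70.900
  H: 10 × 1.008 = 10.080
  O: 5 × 15.999 = 79.995
Sum: 14×12.011 + 2×35.450 + 10×1.008 + 5×15.999 = 329.129 → 329.13 g/mol.

329.13 g/mol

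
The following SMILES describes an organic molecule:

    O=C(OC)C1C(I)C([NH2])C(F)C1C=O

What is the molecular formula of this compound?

C8H11FINO3

Walk through each heavy atom and fill implicit hydrogens from standard valence (C 4, N 3, O 2, S 2, halogen 1):
  atom 1: O, bond orders sum to 2 (valence 2) → 0 H
  atom 2: C, bond orders sum to 4 (valence 4) → 0 H
  atom 3: O, bond orders sum to 2 (valence 2) → 0 H
  atom 4: C, bond orders sum to 1 (valence 4) → 3 H
  atom 5: C, bond orders sum to 3 (valence 4) → 1 H
  atom 6: C, bond orders sum to 3 (valence 4) → 1 H
  atom 7: I (halogen, monovalent) → 0 H
  atom 8: C, bond orders sum to 3 (valence 4) → 1 H
  atom 9: N with explicit H count 2
  atom 10: C, bond orders sum to 3 (valence 4) → 1 H
  atom 11: F (halogen, monovalent) → 0 H
  atom 12: C, bond orders sum to 3 (valence 4) → 1 H
  atom 13: C, bond orders sum to 3 (valence 4) → 1 H
  atom 14: O, bond orders sum to 2 (valence 2) → 0 H
Totals → C:8, H:11, F:1, I:1, N:1, O:3.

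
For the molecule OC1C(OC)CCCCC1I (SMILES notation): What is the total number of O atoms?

2

Scan the SMILES for O atoms (remember two-letter symbols like Cl and Br are single atoms).
Oxygen count: 2.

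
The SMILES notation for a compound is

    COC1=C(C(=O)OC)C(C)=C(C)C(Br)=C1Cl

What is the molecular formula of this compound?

Walk through each heavy atom and fill implicit hydrogens from standard valence (C 4, N 3, O 2, S 2, halogen 1):
  atom 1: C, bond orders sum to 1 (valence 4) → 3 H
  atom 2: O, bond orders sum to 2 (valence 2) → 0 H
  atom 3: C, bond orders sum to 4 (valence 4) → 0 H
  atom 4: C, bond orders sum to 4 (valence 4) → 0 H
  atom 5: C, bond orders sum to 4 (valence 4) → 0 H
  atom 6: O, bond orders sum to 2 (valence 2) → 0 H
  atom 7: O, bond orders sum to 2 (valence 2) → 0 H
  atom 8: C, bond orders sum to 1 (valence 4) → 3 H
  atom 9: C, bond orders sum to 4 (valence 4) → 0 H
  atom 10: C, bond orders sum to 1 (valence 4) → 3 H
  atom 11: C, bond orders sum to 4 (valence 4) → 0 H
  atom 12: C, bond orders sum to 1 (valence 4) → 3 H
  atom 13: C, bond orders sum to 4 (valence 4) → 0 H
  atom 14: Br (halogen, monovalent) → 0 H
  atom 15: C, bond orders sum to 4 (valence 4) → 0 H
  atom 16: Cl (halogen, monovalent) → 0 H
Totals → C:11, H:12, Br:1, Cl:1, O:3.
In Hill order: C11H12BrClO3.

C11H12BrClO3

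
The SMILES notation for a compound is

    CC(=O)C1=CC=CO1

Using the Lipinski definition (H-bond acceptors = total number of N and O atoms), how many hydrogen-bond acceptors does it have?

2

N atoms: 0; O atoms: 2.
Lipinski HBA = 0 + 2 = 2.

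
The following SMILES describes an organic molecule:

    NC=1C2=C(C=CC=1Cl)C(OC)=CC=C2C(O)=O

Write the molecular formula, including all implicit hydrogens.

Walk through each heavy atom and fill implicit hydrogens from standard valence (C 4, N 3, O 2, S 2, halogen 1):
  atom 1: N, bond orders sum to 1 (valence 3) → 2 H
  atom 2: C, bond orders sum to 4 (valence 4) → 0 H
  atom 3: C, bond orders sum to 4 (valence 4) → 0 H
  atom 4: C, bond orders sum to 4 (valence 4) → 0 H
  atom 5: C, bond orders sum to 3 (valence 4) → 1 H
  atom 6: C, bond orders sum to 3 (valence 4) → 1 H
  atom 7: C, bond orders sum to 4 (valence 4) → 0 H
  atom 8: Cl (halogen, monovalent) → 0 H
  atom 9: C, bond orders sum to 4 (valence 4) → 0 H
  atom 10: O, bond orders sum to 2 (valence 2) → 0 H
  atom 11: C, bond orders sum to 1 (valence 4) → 3 H
  atom 12: C, bond orders sum to 3 (valence 4) → 1 H
  atom 13: C, bond orders sum to 3 (valence 4) → 1 H
  atom 14: C, bond orders sum to 4 (valence 4) → 0 H
  atom 15: C, bond orders sum to 4 (valence 4) → 0 H
  atom 16: O, bond orders sum to 1 (valence 2) → 1 H
  atom 17: O, bond orders sum to 2 (valence 2) → 0 H
Totals → C:12, H:10, Cl:1, N:1, O:3.
In Hill order: C12H10ClNO3.

C12H10ClNO3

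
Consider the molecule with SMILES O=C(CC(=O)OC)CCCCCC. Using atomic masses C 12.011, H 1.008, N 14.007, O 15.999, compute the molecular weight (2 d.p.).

First, the molecular formula is C10H18O3 (counting implicit H from valence).
  C: 10 × 12.011 = 120.110
  H: 18 × 1.008 = 18.144
  O: 3 × 15.999 = 47.997
Sum: 10×12.011 + 18×1.008 + 3×15.999 = 186.251 → 186.25 g/mol.

186.25 g/mol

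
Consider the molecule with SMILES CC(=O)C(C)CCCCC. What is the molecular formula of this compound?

Walk through each heavy atom and fill implicit hydrogens from standard valence (C 4, N 3, O 2, S 2, halogen 1):
  atom 1: C, bond orders sum to 1 (valence 4) → 3 H
  atom 2: C, bond orders sum to 4 (valence 4) → 0 H
  atom 3: O, bond orders sum to 2 (valence 2) → 0 H
  atom 4: C, bond orders sum to 3 (valence 4) → 1 H
  atom 5: C, bond orders sum to 1 (valence 4) → 3 H
  atom 6: C, bond orders sum to 2 (valence 4) → 2 H
  atom 7: C, bond orders sum to 2 (valence 4) → 2 H
  atom 8: C, bond orders sum to 2 (valence 4) → 2 H
  atom 9: C, bond orders sum to 2 (valence 4) → 2 H
  atom 10: C, bond orders sum to 1 (valence 4) → 3 H
Totals → C:9, H:18, O:1.

C9H18O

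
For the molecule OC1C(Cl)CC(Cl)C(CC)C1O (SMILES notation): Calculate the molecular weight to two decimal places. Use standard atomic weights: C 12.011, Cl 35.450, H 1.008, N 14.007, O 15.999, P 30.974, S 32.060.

213.10 g/mol

First, the molecular formula is C8H14Cl2O2 (counting implicit H from valence).
  C: 8 × 12.011 = 96.088
  Cl: 2 × 35.450 = 70.900
  H: 14 × 1.008 = 14.112
  O: 2 × 15.999 = 31.998
Sum: 8×12.011 + 2×35.450 + 14×1.008 + 2×15.999 = 213.098 → 213.10 g/mol.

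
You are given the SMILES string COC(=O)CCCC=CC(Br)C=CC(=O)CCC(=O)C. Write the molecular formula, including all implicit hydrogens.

Walk through each heavy atom and fill implicit hydrogens from standard valence (C 4, N 3, O 2, S 2, halogen 1):
  atom 1: C, bond orders sum to 1 (valence 4) → 3 H
  atom 2: O, bond orders sum to 2 (valence 2) → 0 H
  atom 3: C, bond orders sum to 4 (valence 4) → 0 H
  atom 4: O, bond orders sum to 2 (valence 2) → 0 H
  atom 5: C, bond orders sum to 2 (valence 4) → 2 H
  atom 6: C, bond orders sum to 2 (valence 4) → 2 H
  atom 7: C, bond orders sum to 2 (valence 4) → 2 H
  atom 8: C, bond orders sum to 3 (valence 4) → 1 H
  atom 9: C, bond orders sum to 3 (valence 4) → 1 H
  atom 10: C, bond orders sum to 3 (valence 4) → 1 H
  atom 11: Br (halogen, monovalent) → 0 H
  atom 12: C, bond orders sum to 3 (valence 4) → 1 H
  atom 13: C, bond orders sum to 3 (valence 4) → 1 H
  atom 14: C, bond orders sum to 4 (valence 4) → 0 H
  atom 15: O, bond orders sum to 2 (valence 2) → 0 H
  atom 16: C, bond orders sum to 2 (valence 4) → 2 H
  atom 17: C, bond orders sum to 2 (valence 4) → 2 H
  atom 18: C, bond orders sum to 4 (valence 4) → 0 H
  atom 19: O, bond orders sum to 2 (valence 2) → 0 H
  atom 20: C, bond orders sum to 1 (valence 4) → 3 H
Totals → C:15, H:21, Br:1, O:4.
In Hill order: C15H21BrO4.

C15H21BrO4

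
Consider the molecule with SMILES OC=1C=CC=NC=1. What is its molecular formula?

C5H5NO

Walk through each heavy atom and fill implicit hydrogens from standard valence (C 4, N 3, O 2, S 2, halogen 1):
  atom 1: O, bond orders sum to 1 (valence 2) → 1 H
  atom 2: C, bond orders sum to 4 (valence 4) → 0 H
  atom 3: C, bond orders sum to 3 (valence 4) → 1 H
  atom 4: C, bond orders sum to 3 (valence 4) → 1 H
  atom 5: C, bond orders sum to 3 (valence 4) → 1 H
  atom 6: N, bond orders sum to 3 (valence 3) → 0 H
  atom 7: C, bond orders sum to 3 (valence 4) → 1 H
Totals → C:5, H:5, N:1, O:1.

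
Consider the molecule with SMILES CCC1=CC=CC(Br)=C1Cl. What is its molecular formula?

Walk through each heavy atom and fill implicit hydrogens from standard valence (C 4, N 3, O 2, S 2, halogen 1):
  atom 1: C, bond orders sum to 1 (valence 4) → 3 H
  atom 2: C, bond orders sum to 2 (valence 4) → 2 H
  atom 3: C, bond orders sum to 4 (valence 4) → 0 H
  atom 4: C, bond orders sum to 3 (valence 4) → 1 H
  atom 5: C, bond orders sum to 3 (valence 4) → 1 H
  atom 6: C, bond orders sum to 3 (valence 4) → 1 H
  atom 7: C, bond orders sum to 4 (valence 4) → 0 H
  atom 8: Br (halogen, monovalent) → 0 H
  atom 9: C, bond orders sum to 4 (valence 4) → 0 H
  atom 10: Cl (halogen, monovalent) → 0 H
Totals → C:8, H:8, Br:1, Cl:1.

C8H8BrCl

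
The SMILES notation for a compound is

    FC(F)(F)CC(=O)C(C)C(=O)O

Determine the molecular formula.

Walk through each heavy atom and fill implicit hydrogens from standard valence (C 4, N 3, O 2, S 2, halogen 1):
  atom 1: F (halogen, monovalent) → 0 H
  atom 2: C, bond orders sum to 4 (valence 4) → 0 H
  atom 3: F (halogen, monovalent) → 0 H
  atom 4: F (halogen, monovalent) → 0 H
  atom 5: C, bond orders sum to 2 (valence 4) → 2 H
  atom 6: C, bond orders sum to 4 (valence 4) → 0 H
  atom 7: O, bond orders sum to 2 (valence 2) → 0 H
  atom 8: C, bond orders sum to 3 (valence 4) → 1 H
  atom 9: C, bond orders sum to 1 (valence 4) → 3 H
  atom 10: C, bond orders sum to 4 (valence 4) → 0 H
  atom 11: O, bond orders sum to 2 (valence 2) → 0 H
  atom 12: O, bond orders sum to 1 (valence 2) → 1 H
Totals → C:6, H:7, F:3, O:3.

C6H7F3O3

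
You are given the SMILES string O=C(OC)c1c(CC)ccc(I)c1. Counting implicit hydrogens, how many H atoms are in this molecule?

Walk through each heavy atom and fill implicit hydrogens from standard valence (C 4, N 3, O 2, S 2, halogen 1); for lowercase aromatic atoms, an aromatic c carries 1 H when it has two neighbours and 0 H with three, and aromatic n carries 0 H:
  atom 1: O, bond orders sum to 2 (valence 2) → 0 H
  atom 2: C, bond orders sum to 4 (valence 4) → 0 H
  atom 3: O, bond orders sum to 2 (valence 2) → 0 H
  atom 4: C, bond orders sum to 1 (valence 4) → 3 H
  atom 5: aromatic c, 3 neighbours → 0 H
  atom 6: aromatic c, 3 neighbours → 0 H
  atom 7: C, bond orders sum to 2 (valence 4) → 2 H
  atom 8: C, bond orders sum to 1 (valence 4) → 3 H
  atom 9: aromatic c, 2 neighbours → 1 H
  atom 10: aromatic c, 2 neighbours → 1 H
  atom 11: aromatic c, 3 neighbours → 0 H
  atom 12: I (halogen, monovalent) → 0 H
  atom 13: aromatic c, 2 neighbours → 1 H
Total hydrogens: 11.

11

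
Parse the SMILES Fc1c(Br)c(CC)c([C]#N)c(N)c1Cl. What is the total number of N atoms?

2

Scan the SMILES for N atoms (remember two-letter symbols like Cl and Br are single atoms).
Nitrogen count: 2.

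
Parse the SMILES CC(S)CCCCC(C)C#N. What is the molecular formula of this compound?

C9H17NS

Walk through each heavy atom and fill implicit hydrogens from standard valence (C 4, N 3, O 2, S 2, halogen 1):
  atom 1: C, bond orders sum to 1 (valence 4) → 3 H
  atom 2: C, bond orders sum to 3 (valence 4) → 1 H
  atom 3: S, bond orders sum to 1 (valence 2) → 1 H
  atom 4: C, bond orders sum to 2 (valence 4) → 2 H
  atom 5: C, bond orders sum to 2 (valence 4) → 2 H
  atom 6: C, bond orders sum to 2 (valence 4) → 2 H
  atom 7: C, bond orders sum to 2 (valence 4) → 2 H
  atom 8: C, bond orders sum to 3 (valence 4) → 1 H
  atom 9: C, bond orders sum to 1 (valence 4) → 3 H
  atom 10: C, bond orders sum to 4 (valence 4) → 0 H
  atom 11: N, bond orders sum to 3 (valence 3) → 0 H
Totals → C:9, H:17, N:1, S:1.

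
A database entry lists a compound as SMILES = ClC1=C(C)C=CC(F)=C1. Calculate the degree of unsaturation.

4

Degree of unsaturation = (number of rings) + (number of π bonds).
Ring closures in the SMILES: 1.
π bonds: 3 double bonds (each 1 DoU) → 3 DoU from unsaturation.
Total DoU = 1 + 3 = 4.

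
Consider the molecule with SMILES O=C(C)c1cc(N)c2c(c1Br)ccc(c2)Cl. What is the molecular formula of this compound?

C12H9BrClNO

Walk through each heavy atom and fill implicit hydrogens from standard valence (C 4, N 3, O 2, S 2, halogen 1); for lowercase aromatic atoms, an aromatic c carries 1 H when it has two neighbours and 0 H with three, and aromatic n carries 0 H:
  atom 1: O, bond orders sum to 2 (valence 2) → 0 H
  atom 2: C, bond orders sum to 4 (valence 4) → 0 H
  atom 3: C, bond orders sum to 1 (valence 4) → 3 H
  atom 4: aromatic c, 3 neighbours → 0 H
  atom 5: aromatic c, 2 neighbours → 1 H
  atom 6: aromatic c, 3 neighbours → 0 H
  atom 7: N, bond orders sum to 1 (valence 3) → 2 H
  atom 8: aromatic c, 3 neighbours → 0 H
  atom 9: aromatic c, 3 neighbours → 0 H
  atom 10: aromatic c, 3 neighbours → 0 H
  atom 11: Br (halogen, monovalent) → 0 H
  atom 12: aromatic c, 2 neighbours → 1 H
  atom 13: aromatic c, 2 neighbours → 1 H
  atom 14: aromatic c, 3 neighbours → 0 H
  atom 15: aromatic c, 2 neighbours → 1 H
  atom 16: Cl (halogen, monovalent) → 0 H
Totals → C:12, H:9, Br:1, Cl:1, N:1, O:1.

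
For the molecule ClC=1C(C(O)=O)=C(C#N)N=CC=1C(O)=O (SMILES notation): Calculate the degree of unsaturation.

Degree of unsaturation = (number of rings) + (number of π bonds).
Ring closures in the SMILES: 1.
π bonds: 5 double bonds (each 1 DoU), 1 triple bond (each 2 DoU) → 7 DoU from unsaturation.
Total DoU = 1 + 7 = 8.

8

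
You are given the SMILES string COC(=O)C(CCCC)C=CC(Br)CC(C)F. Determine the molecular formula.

C13H22BrFO2

Walk through each heavy atom and fill implicit hydrogens from standard valence (C 4, N 3, O 2, S 2, halogen 1):
  atom 1: C, bond orders sum to 1 (valence 4) → 3 H
  atom 2: O, bond orders sum to 2 (valence 2) → 0 H
  atom 3: C, bond orders sum to 4 (valence 4) → 0 H
  atom 4: O, bond orders sum to 2 (valence 2) → 0 H
  atom 5: C, bond orders sum to 3 (valence 4) → 1 H
  atom 6: C, bond orders sum to 2 (valence 4) → 2 H
  atom 7: C, bond orders sum to 2 (valence 4) → 2 H
  atom 8: C, bond orders sum to 2 (valence 4) → 2 H
  atom 9: C, bond orders sum to 1 (valence 4) → 3 H
  atom 10: C, bond orders sum to 3 (valence 4) → 1 H
  atom 11: C, bond orders sum to 3 (valence 4) → 1 H
  atom 12: C, bond orders sum to 3 (valence 4) → 1 H
  atom 13: Br (halogen, monovalent) → 0 H
  atom 14: C, bond orders sum to 2 (valence 4) → 2 H
  atom 15: C, bond orders sum to 3 (valence 4) → 1 H
  atom 16: C, bond orders sum to 1 (valence 4) → 3 H
  atom 17: F (halogen, monovalent) → 0 H
Totals → C:13, H:22, Br:1, F:1, O:2.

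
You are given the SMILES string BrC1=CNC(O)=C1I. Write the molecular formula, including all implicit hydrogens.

Walk through each heavy atom and fill implicit hydrogens from standard valence (C 4, N 3, O 2, S 2, halogen 1):
  atom 1: Br (halogen, monovalent) → 0 H
  atom 2: C, bond orders sum to 4 (valence 4) → 0 H
  atom 3: C, bond orders sum to 3 (valence 4) → 1 H
  atom 4: N, bond orders sum to 2 (valence 3) → 1 H
  atom 5: C, bond orders sum to 4 (valence 4) → 0 H
  atom 6: O, bond orders sum to 1 (valence 2) → 1 H
  atom 7: C, bond orders sum to 4 (valence 4) → 0 H
  atom 8: I (halogen, monovalent) → 0 H
Totals → C:4, H:3, Br:1, I:1, N:1, O:1.

C4H3BrINO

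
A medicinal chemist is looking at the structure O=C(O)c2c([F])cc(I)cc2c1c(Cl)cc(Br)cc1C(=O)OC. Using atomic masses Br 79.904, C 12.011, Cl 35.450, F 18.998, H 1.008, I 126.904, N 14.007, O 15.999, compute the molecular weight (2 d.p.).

513.48 g/mol

First, the molecular formula is C15H8BrClFIO4 (counting implicit H from valence).
  Br: 1 × 79.904 = 79.904
  C: 15 × 12.011 = 180.165
  Cl: 1 × 35.450 = 35.450
  F: 1 × 18.998 = 18.998
  H: 8 × 1.008 = 8.064
  I: 1 × 126.904 = 126.904
  O: 4 × 15.999 = 63.996
Sum: 1×79.904 + 15×12.011 + 1×35.450 + 1×18.998 + 8×1.008 + 1×126.904 + 4×15.999 = 513.481 → 513.48 g/mol.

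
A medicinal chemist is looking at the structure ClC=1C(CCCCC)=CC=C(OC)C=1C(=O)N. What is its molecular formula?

Walk through each heavy atom and fill implicit hydrogens from standard valence (C 4, N 3, O 2, S 2, halogen 1):
  atom 1: Cl (halogen, monovalent) → 0 H
  atom 2: C, bond orders sum to 4 (valence 4) → 0 H
  atom 3: C, bond orders sum to 4 (valence 4) → 0 H
  atom 4: C, bond orders sum to 2 (valence 4) → 2 H
  atom 5: C, bond orders sum to 2 (valence 4) → 2 H
  atom 6: C, bond orders sum to 2 (valence 4) → 2 H
  atom 7: C, bond orders sum to 2 (valence 4) → 2 H
  atom 8: C, bond orders sum to 1 (valence 4) → 3 H
  atom 9: C, bond orders sum to 3 (valence 4) → 1 H
  atom 10: C, bond orders sum to 3 (valence 4) → 1 H
  atom 11: C, bond orders sum to 4 (valence 4) → 0 H
  atom 12: O, bond orders sum to 2 (valence 2) → 0 H
  atom 13: C, bond orders sum to 1 (valence 4) → 3 H
  atom 14: C, bond orders sum to 4 (valence 4) → 0 H
  atom 15: C, bond orders sum to 4 (valence 4) → 0 H
  atom 16: O, bond orders sum to 2 (valence 2) → 0 H
  atom 17: N, bond orders sum to 1 (valence 3) → 2 H
Totals → C:13, H:18, Cl:1, N:1, O:2.
In Hill order: C13H18ClNO2.

C13H18ClNO2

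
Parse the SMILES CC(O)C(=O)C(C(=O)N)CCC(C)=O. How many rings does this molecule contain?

0

In SMILES, each pair of matching ring-closure digits denotes one ring-closing bond; the number of such bonds equals the number of independent rings.
Ring-closure bonds here: 0.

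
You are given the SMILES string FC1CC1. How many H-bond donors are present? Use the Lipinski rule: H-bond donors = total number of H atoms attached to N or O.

Donors: find every N or O and count the H atoms it carries.
  (no N or O atoms present)
Lipinski HBD = 0.

0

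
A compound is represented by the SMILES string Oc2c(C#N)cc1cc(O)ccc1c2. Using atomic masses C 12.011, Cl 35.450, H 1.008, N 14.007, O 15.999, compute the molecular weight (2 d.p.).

First, the molecular formula is C11H7NO2 (counting implicit H from valence).
  C: 11 × 12.011 = 132.121
  H: 7 × 1.008 = 7.056
  N: 1 × 14.007 = 14.007
  O: 2 × 15.999 = 31.998
Sum: 11×12.011 + 7×1.008 + 1×14.007 + 2×15.999 = 185.182 → 185.18 g/mol.

185.18 g/mol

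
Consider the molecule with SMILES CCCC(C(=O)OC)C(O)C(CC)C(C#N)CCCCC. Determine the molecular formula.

C17H31NO3

Walk through each heavy atom and fill implicit hydrogens from standard valence (C 4, N 3, O 2, S 2, halogen 1):
  atom 1: C, bond orders sum to 1 (valence 4) → 3 H
  atom 2: C, bond orders sum to 2 (valence 4) → 2 H
  atom 3: C, bond orders sum to 2 (valence 4) → 2 H
  atom 4: C, bond orders sum to 3 (valence 4) → 1 H
  atom 5: C, bond orders sum to 4 (valence 4) → 0 H
  atom 6: O, bond orders sum to 2 (valence 2) → 0 H
  atom 7: O, bond orders sum to 2 (valence 2) → 0 H
  atom 8: C, bond orders sum to 1 (valence 4) → 3 H
  atom 9: C, bond orders sum to 3 (valence 4) → 1 H
  atom 10: O, bond orders sum to 1 (valence 2) → 1 H
  atom 11: C, bond orders sum to 3 (valence 4) → 1 H
  atom 12: C, bond orders sum to 2 (valence 4) → 2 H
  atom 13: C, bond orders sum to 1 (valence 4) → 3 H
  atom 14: C, bond orders sum to 3 (valence 4) → 1 H
  atom 15: C, bond orders sum to 4 (valence 4) → 0 H
  atom 16: N, bond orders sum to 3 (valence 3) → 0 H
  atom 17: C, bond orders sum to 2 (valence 4) → 2 H
  atom 18: C, bond orders sum to 2 (valence 4) → 2 H
  atom 19: C, bond orders sum to 2 (valence 4) → 2 H
  atom 20: C, bond orders sum to 2 (valence 4) → 2 H
  atom 21: C, bond orders sum to 1 (valence 4) → 3 H
Totals → C:17, H:31, N:1, O:3.
In Hill order: C17H31NO3.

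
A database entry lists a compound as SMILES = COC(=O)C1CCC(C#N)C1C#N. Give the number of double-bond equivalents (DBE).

Degree of unsaturation = (number of rings) + (number of π bonds).
Ring closures in the SMILES: 1.
π bonds: 1 double bond (each 1 DoU), 2 triple bonds (each 2 DoU) → 5 DoU from unsaturation.
Total DoU = 1 + 5 = 6.

6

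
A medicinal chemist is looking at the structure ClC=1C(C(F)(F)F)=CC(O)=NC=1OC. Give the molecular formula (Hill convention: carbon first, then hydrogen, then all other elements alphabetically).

C7H5ClF3NO2

Walk through each heavy atom and fill implicit hydrogens from standard valence (C 4, N 3, O 2, S 2, halogen 1):
  atom 1: Cl (halogen, monovalent) → 0 H
  atom 2: C, bond orders sum to 4 (valence 4) → 0 H
  atom 3: C, bond orders sum to 4 (valence 4) → 0 H
  atom 4: C, bond orders sum to 4 (valence 4) → 0 H
  atom 5: F (halogen, monovalent) → 0 H
  atom 6: F (halogen, monovalent) → 0 H
  atom 7: F (halogen, monovalent) → 0 H
  atom 8: C, bond orders sum to 3 (valence 4) → 1 H
  atom 9: C, bond orders sum to 4 (valence 4) → 0 H
  atom 10: O, bond orders sum to 1 (valence 2) → 1 H
  atom 11: N, bond orders sum to 3 (valence 3) → 0 H
  atom 12: C, bond orders sum to 4 (valence 4) → 0 H
  atom 13: O, bond orders sum to 2 (valence 2) → 0 H
  atom 14: C, bond orders sum to 1 (valence 4) → 3 H
Totals → C:7, H:5, Cl:1, F:3, N:1, O:2.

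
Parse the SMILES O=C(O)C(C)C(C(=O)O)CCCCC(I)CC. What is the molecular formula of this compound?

C12H21IO4

Walk through each heavy atom and fill implicit hydrogens from standard valence (C 4, N 3, O 2, S 2, halogen 1):
  atom 1: O, bond orders sum to 2 (valence 2) → 0 H
  atom 2: C, bond orders sum to 4 (valence 4) → 0 H
  atom 3: O, bond orders sum to 1 (valence 2) → 1 H
  atom 4: C, bond orders sum to 3 (valence 4) → 1 H
  atom 5: C, bond orders sum to 1 (valence 4) → 3 H
  atom 6: C, bond orders sum to 3 (valence 4) → 1 H
  atom 7: C, bond orders sum to 4 (valence 4) → 0 H
  atom 8: O, bond orders sum to 2 (valence 2) → 0 H
  atom 9: O, bond orders sum to 1 (valence 2) → 1 H
  atom 10: C, bond orders sum to 2 (valence 4) → 2 H
  atom 11: C, bond orders sum to 2 (valence 4) → 2 H
  atom 12: C, bond orders sum to 2 (valence 4) → 2 H
  atom 13: C, bond orders sum to 2 (valence 4) → 2 H
  atom 14: C, bond orders sum to 3 (valence 4) → 1 H
  atom 15: I (halogen, monovalent) → 0 H
  atom 16: C, bond orders sum to 2 (valence 4) → 2 H
  atom 17: C, bond orders sum to 1 (valence 4) → 3 H
Totals → C:12, H:21, I:1, O:4.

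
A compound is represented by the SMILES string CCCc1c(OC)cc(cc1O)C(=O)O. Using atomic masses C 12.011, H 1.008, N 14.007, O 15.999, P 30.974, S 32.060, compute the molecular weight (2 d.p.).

First, the molecular formula is C11H14O4 (counting implicit H from valence).
  C: 11 × 12.011 = 132.121
  H: 14 × 1.008 = 14.112
  O: 4 × 15.999 = 63.996
Sum: 11×12.011 + 14×1.008 + 4×15.999 = 210.229 → 210.23 g/mol.

210.23 g/mol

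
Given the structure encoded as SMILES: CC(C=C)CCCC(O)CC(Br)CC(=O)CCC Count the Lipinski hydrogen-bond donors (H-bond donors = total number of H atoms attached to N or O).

1

Donors: find every N or O and count the H atoms it carries.
  atom 9 (O): bond orders sum to 1 → 1 H
  atom 15 (O): bond orders sum to 2 → 0 H
Lipinski HBD = 1.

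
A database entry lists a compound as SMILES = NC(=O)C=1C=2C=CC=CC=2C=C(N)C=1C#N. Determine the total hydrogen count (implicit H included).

9

Walk through each heavy atom and fill implicit hydrogens from standard valence (C 4, N 3, O 2, S 2, halogen 1):
  atom 1: N, bond orders sum to 1 (valence 3) → 2 H
  atom 2: C, bond orders sum to 4 (valence 4) → 0 H
  atom 3: O, bond orders sum to 2 (valence 2) → 0 H
  atom 4: C, bond orders sum to 4 (valence 4) → 0 H
  atom 5: C, bond orders sum to 4 (valence 4) → 0 H
  atom 6: C, bond orders sum to 3 (valence 4) → 1 H
  atom 7: C, bond orders sum to 3 (valence 4) → 1 H
  atom 8: C, bond orders sum to 3 (valence 4) → 1 H
  atom 9: C, bond orders sum to 3 (valence 4) → 1 H
  atom 10: C, bond orders sum to 4 (valence 4) → 0 H
  atom 11: C, bond orders sum to 3 (valence 4) → 1 H
  atom 12: C, bond orders sum to 4 (valence 4) → 0 H
  atom 13: N, bond orders sum to 1 (valence 3) → 2 H
  atom 14: C, bond orders sum to 4 (valence 4) → 0 H
  atom 15: C, bond orders sum to 4 (valence 4) → 0 H
  atom 16: N, bond orders sum to 3 (valence 3) → 0 H
Total hydrogens: 9.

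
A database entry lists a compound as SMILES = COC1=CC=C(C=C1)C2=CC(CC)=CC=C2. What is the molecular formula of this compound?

Walk through each heavy atom and fill implicit hydrogens from standard valence (C 4, N 3, O 2, S 2, halogen 1):
  atom 1: C, bond orders sum to 1 (valence 4) → 3 H
  atom 2: O, bond orders sum to 2 (valence 2) → 0 H
  atom 3: C, bond orders sum to 4 (valence 4) → 0 H
  atom 4: C, bond orders sum to 3 (valence 4) → 1 H
  atom 5: C, bond orders sum to 3 (valence 4) → 1 H
  atom 6: C, bond orders sum to 4 (valence 4) → 0 H
  atom 7: C, bond orders sum to 3 (valence 4) → 1 H
  atom 8: C, bond orders sum to 3 (valence 4) → 1 H
  atom 9: C, bond orders sum to 4 (valence 4) → 0 H
  atom 10: C, bond orders sum to 3 (valence 4) → 1 H
  atom 11: C, bond orders sum to 4 (valence 4) → 0 H
  atom 12: C, bond orders sum to 2 (valence 4) → 2 H
  atom 13: C, bond orders sum to 1 (valence 4) → 3 H
  atom 14: C, bond orders sum to 3 (valence 4) → 1 H
  atom 15: C, bond orders sum to 3 (valence 4) → 1 H
  atom 16: C, bond orders sum to 3 (valence 4) → 1 H
Totals → C:15, H:16, O:1.

C15H16O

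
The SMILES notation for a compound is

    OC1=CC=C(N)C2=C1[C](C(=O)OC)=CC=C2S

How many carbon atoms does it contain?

Count every carbon token in the SMILES (each C, including those in ring-closure positions and inside branches).
Carbon count: 12.

12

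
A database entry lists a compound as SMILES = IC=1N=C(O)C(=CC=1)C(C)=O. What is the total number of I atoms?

Scan the SMILES for I atoms (remember two-letter symbols like Cl and Br are single atoms).
Iodine count: 1.

1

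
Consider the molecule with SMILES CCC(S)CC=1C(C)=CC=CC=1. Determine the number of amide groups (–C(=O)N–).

0

Scan the SMILES for the amide motif — none present.
Groups that are present: 1 thiol.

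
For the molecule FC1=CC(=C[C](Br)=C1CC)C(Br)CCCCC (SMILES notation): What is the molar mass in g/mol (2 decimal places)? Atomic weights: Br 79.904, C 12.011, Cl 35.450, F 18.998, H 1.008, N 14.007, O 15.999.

First, the molecular formula is C14H19Br2F (counting implicit H from valence).
  Br: 2 × 79.904 = 159.808
  C: 14 × 12.011 = 168.154
  F: 1 × 18.998 = 18.998
  H: 19 × 1.008 = 19.152
Sum: 2×79.904 + 14×12.011 + 1×18.998 + 19×1.008 = 366.112 → 366.11 g/mol.

366.11 g/mol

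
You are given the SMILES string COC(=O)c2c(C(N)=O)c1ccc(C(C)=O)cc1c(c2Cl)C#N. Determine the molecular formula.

C16H11ClN2O4

Walk through each heavy atom and fill implicit hydrogens from standard valence (C 4, N 3, O 2, S 2, halogen 1); for lowercase aromatic atoms, an aromatic c carries 1 H when it has two neighbours and 0 H with three, and aromatic n carries 0 H:
  atom 1: C, bond orders sum to 1 (valence 4) → 3 H
  atom 2: O, bond orders sum to 2 (valence 2) → 0 H
  atom 3: C, bond orders sum to 4 (valence 4) → 0 H
  atom 4: O, bond orders sum to 2 (valence 2) → 0 H
  atom 5: aromatic c, 3 neighbours → 0 H
  atom 6: aromatic c, 3 neighbours → 0 H
  atom 7: C, bond orders sum to 4 (valence 4) → 0 H
  atom 8: N, bond orders sum to 1 (valence 3) → 2 H
  atom 9: O, bond orders sum to 2 (valence 2) → 0 H
  atom 10: aromatic c, 3 neighbours → 0 H
  atom 11: aromatic c, 2 neighbours → 1 H
  atom 12: aromatic c, 2 neighbours → 1 H
  atom 13: aromatic c, 3 neighbours → 0 H
  atom 14: C, bond orders sum to 4 (valence 4) → 0 H
  atom 15: C, bond orders sum to 1 (valence 4) → 3 H
  atom 16: O, bond orders sum to 2 (valence 2) → 0 H
  atom 17: aromatic c, 2 neighbours → 1 H
  atom 18: aromatic c, 3 neighbours → 0 H
  atom 19: aromatic c, 3 neighbours → 0 H
  atom 20: aromatic c, 3 neighbours → 0 H
  atom 21: Cl (halogen, monovalent) → 0 H
  atom 22: C, bond orders sum to 4 (valence 4) → 0 H
  atom 23: N, bond orders sum to 3 (valence 3) → 0 H
Totals → C:16, H:11, Cl:1, N:2, O:4.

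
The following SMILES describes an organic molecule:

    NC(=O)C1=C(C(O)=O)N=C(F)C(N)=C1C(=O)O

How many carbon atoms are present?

Count every carbon token in the SMILES (each C, including those in ring-closure positions and inside branches).
Carbon count: 8.

8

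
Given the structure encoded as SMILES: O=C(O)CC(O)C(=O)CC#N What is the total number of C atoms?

6

Count every carbon token in the SMILES (each C, including those in ring-closure positions and inside branches).
Carbon count: 6.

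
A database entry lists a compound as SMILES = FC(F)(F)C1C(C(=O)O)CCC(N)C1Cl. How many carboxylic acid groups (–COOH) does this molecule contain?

The carboxylic acid motif appears at heavy-atom position 7 in the SMILES.
Other groups present: 1 primary amine.
Carboxylic acid count: 1.

1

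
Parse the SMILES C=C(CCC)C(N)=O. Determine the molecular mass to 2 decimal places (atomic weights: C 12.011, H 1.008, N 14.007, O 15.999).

First, the molecular formula is C6H11NO (counting implicit H from valence).
  C: 6 × 12.011 = 72.066
  H: 11 × 1.008 = 11.088
  N: 1 × 14.007 = 14.007
  O: 1 × 15.999 = 15.999
Sum: 6×12.011 + 11×1.008 + 1×14.007 + 1×15.999 = 113.160 → 113.16 g/mol.

113.16 g/mol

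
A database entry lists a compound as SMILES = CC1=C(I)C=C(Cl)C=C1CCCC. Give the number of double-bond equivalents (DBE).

Molecular formula: C11H14ClI.
DoU = (2C + 2 + N − H − X) / 2, where X is the halogen count and O/S are ignored.
    = (2·11 + 2 + 0 − 14 − 2) / 2 = 8 / 2 = 4.

4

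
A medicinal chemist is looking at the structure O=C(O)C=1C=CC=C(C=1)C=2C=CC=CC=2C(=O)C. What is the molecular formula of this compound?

C15H12O3

Walk through each heavy atom and fill implicit hydrogens from standard valence (C 4, N 3, O 2, S 2, halogen 1):
  atom 1: O, bond orders sum to 2 (valence 2) → 0 H
  atom 2: C, bond orders sum to 4 (valence 4) → 0 H
  atom 3: O, bond orders sum to 1 (valence 2) → 1 H
  atom 4: C, bond orders sum to 4 (valence 4) → 0 H
  atom 5: C, bond orders sum to 3 (valence 4) → 1 H
  atom 6: C, bond orders sum to 3 (valence 4) → 1 H
  atom 7: C, bond orders sum to 3 (valence 4) → 1 H
  atom 8: C, bond orders sum to 4 (valence 4) → 0 H
  atom 9: C, bond orders sum to 3 (valence 4) → 1 H
  atom 10: C, bond orders sum to 4 (valence 4) → 0 H
  atom 11: C, bond orders sum to 3 (valence 4) → 1 H
  atom 12: C, bond orders sum to 3 (valence 4) → 1 H
  atom 13: C, bond orders sum to 3 (valence 4) → 1 H
  atom 14: C, bond orders sum to 3 (valence 4) → 1 H
  atom 15: C, bond orders sum to 4 (valence 4) → 0 H
  atom 16: C, bond orders sum to 4 (valence 4) → 0 H
  atom 17: O, bond orders sum to 2 (valence 2) → 0 H
  atom 18: C, bond orders sum to 1 (valence 4) → 3 H
Totals → C:15, H:12, O:3.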